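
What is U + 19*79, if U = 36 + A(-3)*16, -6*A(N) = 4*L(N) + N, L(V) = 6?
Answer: 1481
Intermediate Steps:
A(N) = -4 - N/6 (A(N) = -(4*6 + N)/6 = -(24 + N)/6 = -4 - N/6)
U = -20 (U = 36 + (-4 - 1/6*(-3))*16 = 36 + (-4 + 1/2)*16 = 36 - 7/2*16 = 36 - 56 = -20)
U + 19*79 = -20 + 19*79 = -20 + 1501 = 1481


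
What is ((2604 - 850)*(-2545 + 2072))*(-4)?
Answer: 3318568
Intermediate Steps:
((2604 - 850)*(-2545 + 2072))*(-4) = (1754*(-473))*(-4) = -829642*(-4) = 3318568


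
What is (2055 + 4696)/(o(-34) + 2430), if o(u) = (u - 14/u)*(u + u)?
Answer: 6751/4714 ≈ 1.4321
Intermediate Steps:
o(u) = 2*u*(u - 14/u) (o(u) = (u - 14/u)*(2*u) = 2*u*(u - 14/u))
(2055 + 4696)/(o(-34) + 2430) = (2055 + 4696)/((-28 + 2*(-34)²) + 2430) = 6751/((-28 + 2*1156) + 2430) = 6751/((-28 + 2312) + 2430) = 6751/(2284 + 2430) = 6751/4714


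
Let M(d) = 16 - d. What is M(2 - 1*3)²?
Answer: 289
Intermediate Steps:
M(2 - 1*3)² = (16 - (2 - 1*3))² = (16 - (2 - 3))² = (16 - 1*(-1))² = (16 + 1)² = 17² = 289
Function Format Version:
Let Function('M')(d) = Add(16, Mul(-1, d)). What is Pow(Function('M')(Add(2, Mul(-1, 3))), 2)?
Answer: 289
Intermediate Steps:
Pow(Function('M')(Add(2, Mul(-1, 3))), 2) = Pow(Add(16, Mul(-1, Add(2, Mul(-1, 3)))), 2) = Pow(Add(16, Mul(-1, Add(2, -3))), 2) = Pow(Add(16, Mul(-1, -1)), 2) = Pow(Add(16, 1), 2) = Pow(17, 2) = 289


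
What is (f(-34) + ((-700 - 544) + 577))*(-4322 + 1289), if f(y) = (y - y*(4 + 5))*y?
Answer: 30072195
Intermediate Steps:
f(y) = -8*y² (f(y) = (y - y*9)*y = (y - 9*y)*y = (-8*y)*y = -8*y²)
(f(-34) + ((-700 - 544) + 577))*(-4322 + 1289) = (-8*(-34)² + ((-700 - 544) + 577))*(-4322 + 1289) = (-8*1156 + (-1244 + 577))*(-3033) = (-9248 - 667)*(-3033) = -9915*(-3033) = 30072195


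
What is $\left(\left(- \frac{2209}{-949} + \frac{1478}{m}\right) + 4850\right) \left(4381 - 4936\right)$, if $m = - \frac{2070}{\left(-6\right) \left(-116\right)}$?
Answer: $- \frac{52760971511}{21827} \approx -2.4172 \cdot 10^{6}$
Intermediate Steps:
$m = - \frac{345}{116}$ ($m = - \frac{2070}{696} = \left(-2070\right) \frac{1}{696} = - \frac{345}{116} \approx -2.9741$)
$\left(\left(- \frac{2209}{-949} + \frac{1478}{m}\right) + 4850\right) \left(4381 - 4936\right) = \left(\left(- \frac{2209}{-949} + \frac{1478}{- \frac{345}{116}}\right) + 4850\right) \left(4381 - 4936\right) = \left(\left(\left(-2209\right) \left(- \frac{1}{949}\right) + 1478 \left(- \frac{116}{345}\right)\right) + 4850\right) \left(-555\right) = \left(\left(\frac{2209}{949} - \frac{171448}{345}\right) + 4850\right) \left(-555\right) = \left(- \frac{161942047}{327405} + 4850\right) \left(-555\right) = \frac{1425972203}{327405} \left(-555\right) = - \frac{52760971511}{21827}$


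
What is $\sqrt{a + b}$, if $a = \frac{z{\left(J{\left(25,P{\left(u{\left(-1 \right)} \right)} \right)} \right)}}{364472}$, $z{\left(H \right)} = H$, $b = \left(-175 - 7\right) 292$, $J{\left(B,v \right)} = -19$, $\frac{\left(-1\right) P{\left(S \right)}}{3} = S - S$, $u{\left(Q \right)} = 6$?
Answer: $\frac{i \sqrt{1764910099815466}}{182236} \approx 230.53 i$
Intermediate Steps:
$P{\left(S \right)} = 0$ ($P{\left(S \right)} = - 3 \left(S - S\right) = \left(-3\right) 0 = 0$)
$b = -53144$ ($b = \left(-182\right) 292 = -53144$)
$a = - \frac{19}{364472} \approx -5.213 \cdot 10^{-5}$
$\sqrt{a + b} = \sqrt{- \frac{19}{364472} - 53144} = \sqrt{- \frac{19369499987}{364472}} = \frac{i \sqrt{1764910099815466}}{182236}$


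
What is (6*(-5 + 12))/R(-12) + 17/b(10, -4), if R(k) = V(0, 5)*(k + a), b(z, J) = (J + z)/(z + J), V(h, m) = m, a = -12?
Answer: 333/20 ≈ 16.650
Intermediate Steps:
b(z, J) = 1 (b(z, J) = (J + z)/(J + z) = 1)
R(k) = -60 + 5*k (R(k) = 5*(k - 12) = 5*(-12 + k) = -60 + 5*k)
(6*(-5 + 12))/R(-12) + 17/b(10, -4) = (6*(-5 + 12))/(-60 + 5*(-12)) + 17/1 = (6*7)/(-60 - 60) + 17*1 = 42/(-120) + 17 = 42*(-1/120) + 17 = -7/20 + 17 = 333/20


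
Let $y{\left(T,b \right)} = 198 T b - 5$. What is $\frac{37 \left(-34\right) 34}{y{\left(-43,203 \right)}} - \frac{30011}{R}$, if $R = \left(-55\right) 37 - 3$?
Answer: $\frac{51956591153}{3522371186} \approx 14.75$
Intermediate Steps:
$y{\left(T,b \right)} = -5 + 198 T b$ ($y{\left(T,b \right)} = 198 T b - 5 = -5 + 198 T b$)
$R = -2038$ ($R = -2035 - 3 = -2038$)
$\frac{37 \left(-34\right) 34}{y{\left(-43,203 \right)}} - \frac{30011}{R} = \frac{37 \left(-34\right) 34}{-5 + 198 \left(-43\right) 203} - \frac{30011}{-2038} = \frac{\left(-1258\right) 34}{-5 - 1728342} - - \frac{30011}{2038} = - \frac{42772}{-1728347} + \frac{30011}{2038} = \left(-42772\right) \left(- \frac{1}{1728347}\right) + \frac{30011}{2038} = \frac{42772}{1728347} + \frac{30011}{2038} = \frac{51956591153}{3522371186}$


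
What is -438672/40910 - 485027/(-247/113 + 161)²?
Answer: -197323265601941/6587715126780 ≈ -29.953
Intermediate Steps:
-438672/40910 - 485027/(-247/113 + 161)² = -438672*1/40910 - 485027/(-247*1/113 + 161)² = -219336/20455 - 485027/(-247/113 + 161)² = -219336/20455 - 485027/((17946/113)²) = -219336/20455 - 485027/322058916/12769 = -219336/20455 - 485027*12769/322058916 = -219336/20455 - 6193309763/322058916 = -197323265601941/6587715126780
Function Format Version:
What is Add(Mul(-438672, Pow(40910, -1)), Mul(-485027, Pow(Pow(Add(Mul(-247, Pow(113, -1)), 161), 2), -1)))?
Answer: Rational(-197323265601941, 6587715126780) ≈ -29.953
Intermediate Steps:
Add(Mul(-438672, Pow(40910, -1)), Mul(-485027, Pow(Pow(Add(Mul(-247, Pow(113, -1)), 161), 2), -1))) = Add(Mul(-438672, Rational(1, 40910)), Mul(-485027, Pow(Pow(Add(Mul(-247, Rational(1, 113)), 161), 2), -1))) = Add(Rational(-219336, 20455), Mul(-485027, Pow(Pow(Add(Rational(-247, 113), 161), 2), -1))) = Add(Rational(-219336, 20455), Mul(-485027, Pow(Pow(Rational(17946, 113), 2), -1))) = Add(Rational(-219336, 20455), Mul(-485027, Pow(Rational(322058916, 12769), -1))) = Add(Rational(-219336, 20455), Mul(-485027, Rational(12769, 322058916))) = Add(Rational(-219336, 20455), Rational(-6193309763, 322058916)) = Rational(-197323265601941, 6587715126780)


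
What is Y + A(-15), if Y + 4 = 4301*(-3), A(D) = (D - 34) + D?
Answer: -12971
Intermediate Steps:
A(D) = -34 + 2*D (A(D) = (-34 + D) + D = -34 + 2*D)
Y = -12907 (Y = -4 + 4301*(-3) = -4 - 12903 = -12907)
Y + A(-15) = -12907 + (-34 + 2*(-15)) = -12907 + (-34 - 30) = -12907 - 64 = -12971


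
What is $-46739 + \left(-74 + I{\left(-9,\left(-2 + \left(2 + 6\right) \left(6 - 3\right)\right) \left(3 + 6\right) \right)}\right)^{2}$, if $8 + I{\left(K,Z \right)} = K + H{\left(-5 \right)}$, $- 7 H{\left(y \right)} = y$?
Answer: $- \frac{1890787}{49} \approx -38588.0$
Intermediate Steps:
$H{\left(y \right)} = - \frac{y}{7}$
$I{\left(K,Z \right)} = - \frac{51}{7} + K$ ($I{\left(K,Z \right)} = -8 + \left(K - - \frac{5}{7}\right) = -8 + \left(K + \frac{5}{7}\right) = -8 + \left(\frac{5}{7} + K\right) = - \frac{51}{7} + K$)
$-46739 + \left(-74 + I{\left(-9,\left(-2 + \left(2 + 6\right) \left(6 - 3\right)\right) \left(3 + 6\right) \right)}\right)^{2} = -46739 + \left(-74 - \frac{114}{7}\right)^{2} = -46739 + \left(- \frac{632}{7}\right)^{2} = -46739 + \frac{399424}{49} = - \frac{1890787}{49}$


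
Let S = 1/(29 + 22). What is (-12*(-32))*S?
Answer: 128/17 ≈ 7.5294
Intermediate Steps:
S = 1/51 ≈ 0.019608
(-12*(-32))*S = -12*(-32)*(1/51) = 384*(1/51) = 128/17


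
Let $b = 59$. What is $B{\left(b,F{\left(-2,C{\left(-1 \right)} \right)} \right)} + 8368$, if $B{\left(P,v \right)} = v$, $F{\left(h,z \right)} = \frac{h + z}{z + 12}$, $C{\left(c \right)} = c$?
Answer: $\frac{92045}{11} \approx 8367.7$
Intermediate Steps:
$F{\left(h,z \right)} = \frac{h + z}{12 + z}$
$B{\left(b,F{\left(-2,C{\left(-1 \right)} \right)} \right)} + 8368 = \frac{-2 - 1}{12 - 1} + 8368 = \frac{1}{11} \left(-3\right) + 8368 = - \frac{3}{11} + 8368 = \frac{92045}{11}$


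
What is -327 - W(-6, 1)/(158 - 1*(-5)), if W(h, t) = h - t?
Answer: -53294/163 ≈ -326.96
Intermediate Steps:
-327 - W(-6, 1)/(158 - 1*(-5)) = -327 - (-6 - 1*1)/(158 - 1*(-5)) = -327 - (-6 - 1)/(158 + 5) = -327 - (-7)/163 = -327 - 1*(-7/163) = -327 + 7/163 = -53294/163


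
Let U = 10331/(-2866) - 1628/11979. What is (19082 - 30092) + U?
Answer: -34374699367/3121074 ≈ -11014.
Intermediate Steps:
U = -11674627/3121074 (U = 10331*(-1/2866) - 1628*1/11979 = -10331/2866 - 148/1089 = -11674627/3121074 ≈ -3.7406)
(19082 - 30092) + U = (19082 - 30092) - 11674627/3121074 = -11010 - 11674627/3121074 = -34374699367/3121074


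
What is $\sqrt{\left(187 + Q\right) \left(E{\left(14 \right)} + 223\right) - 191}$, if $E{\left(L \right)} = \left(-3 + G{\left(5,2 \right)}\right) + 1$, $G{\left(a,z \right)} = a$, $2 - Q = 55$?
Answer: $\sqrt{30093} \approx 173.47$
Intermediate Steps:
$Q = -53$ ($Q = 2 - 55 = -53$)
$E{\left(L \right)} = 3$ ($E{\left(L \right)} = \left(-3 + 5\right) + 1 = 2 + 1 = 3$)
$\sqrt{\left(187 + Q\right) \left(E{\left(14 \right)} + 223\right) - 191} = \sqrt{\left(187 - 53\right) \left(3 + 223\right) - 191} = \sqrt{134 \cdot 226 - 191} = \sqrt{30284 - 191} = \sqrt{30093}$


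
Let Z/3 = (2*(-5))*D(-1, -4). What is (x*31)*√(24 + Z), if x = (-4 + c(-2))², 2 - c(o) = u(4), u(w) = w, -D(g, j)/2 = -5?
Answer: 2232*I*√69 ≈ 18540.0*I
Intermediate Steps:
D(g, j) = 10 (D(g, j) = -2*(-5) = 10)
c(o) = -2 (c(o) = 2 - 1*4 = 2 - 4 = -2)
x = 36 (x = (-4 - 2)² = (-6)² = 36)
Z = -300 (Z = 3*((2*(-5))*10) = 3*(-10*10) = 3*(-100) = -300)
(x*31)*√(24 + Z) = (36*31)*√(24 - 300) = 1116*√(-276) = 1116*(2*I*√69) = 2232*I*√69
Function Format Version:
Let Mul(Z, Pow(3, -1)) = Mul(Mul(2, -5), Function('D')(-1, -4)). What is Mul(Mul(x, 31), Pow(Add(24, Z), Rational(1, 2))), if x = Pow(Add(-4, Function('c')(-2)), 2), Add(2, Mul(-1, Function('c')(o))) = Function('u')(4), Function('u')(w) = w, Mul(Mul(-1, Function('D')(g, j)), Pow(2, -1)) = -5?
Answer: Mul(2232, I, Pow(69, Rational(1, 2))) ≈ Mul(18540., I)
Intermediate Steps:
Function('D')(g, j) = 10 (Function('D')(g, j) = Mul(-2, -5) = 10)
Function('c')(o) = -2 (Function('c')(o) = Add(2, Mul(-1, 4)) = Add(2, -4) = -2)
x = 36 (x = Pow(Add(-4, -2), 2) = Pow(-6, 2) = 36)
Z = -300 (Z = Mul(3, Mul(Mul(2, -5), 10)) = Mul(3, Mul(-10, 10)) = Mul(3, -100) = -300)
Mul(Mul(x, 31), Pow(Add(24, Z), Rational(1, 2))) = Mul(Mul(36, 31), Pow(Add(24, -300), Rational(1, 2))) = Mul(1116, Pow(-276, Rational(1, 2))) = Mul(1116, Mul(2, I, Pow(69, Rational(1, 2)))) = Mul(2232, I, Pow(69, Rational(1, 2)))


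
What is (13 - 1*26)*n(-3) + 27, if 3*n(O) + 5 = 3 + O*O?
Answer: -10/3 ≈ -3.3333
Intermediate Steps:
n(O) = -⅔ + O²/3 (n(O) = -5/3 + (3 + O*O)/3 = -5/3 + (3 + O²)/3 = -5/3 + (1 + O²/3) = -⅔ + O²/3)
(13 - 1*26)*n(-3) + 27 = (13 - 1*26)*(-⅔ + (⅓)*(-3)²) + 27 = (13 - 26)*(-⅔ + (⅓)*9) + 27 = -13*(-⅔ + 3) + 27 = -13*7/3 + 27 = -91/3 + 27 = -10/3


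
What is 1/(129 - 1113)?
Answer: -1/984 ≈ -0.0010163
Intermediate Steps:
1/(129 - 1113) = 1/(-984) = -1/984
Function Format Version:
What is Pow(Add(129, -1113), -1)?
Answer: Rational(-1, 984) ≈ -0.0010163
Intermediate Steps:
Pow(Add(129, -1113), -1) = Pow(-984, -1) = Rational(-1, 984)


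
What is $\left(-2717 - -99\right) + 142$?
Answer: $-2476$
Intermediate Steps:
$\left(-2717 - -99\right) + 142 = \left(-2717 + \left(-681 + 780\right)\right) + 142 = \left(-2717 + 99\right) + 142 = -2618 + 142 = -2476$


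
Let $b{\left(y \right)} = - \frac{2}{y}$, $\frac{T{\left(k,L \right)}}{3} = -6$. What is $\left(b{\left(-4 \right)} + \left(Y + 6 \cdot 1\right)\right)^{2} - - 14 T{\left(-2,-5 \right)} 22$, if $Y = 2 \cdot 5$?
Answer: $- \frac{21087}{4} \approx -5271.8$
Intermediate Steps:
$T{\left(k,L \right)} = -18$ ($T{\left(k,L \right)} = 3 \left(-6\right) = -18$)
$Y = 10$
$\left(b{\left(-4 \right)} + \left(Y + 6 \cdot 1\right)\right)^{2} - - 14 T{\left(-2,-5 \right)} 22 = \left(- \frac{2}{-4} + \left(10 + 6 \cdot 1\right)\right)^{2} - \left(-14\right) \left(-18\right) 22 = \left(\left(-2\right) \left(- \frac{1}{4}\right) + \left(10 + 6\right)\right)^{2} - 252 \cdot 22 = \left(\frac{1}{2} + 16\right)^{2} - 5544 = \left(\frac{33}{2}\right)^{2} - 5544 = \frac{1089}{4} - 5544 = - \frac{21087}{4}$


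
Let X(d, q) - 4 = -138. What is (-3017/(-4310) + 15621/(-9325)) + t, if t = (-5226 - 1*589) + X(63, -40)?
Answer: -110967037/18650 ≈ -5950.0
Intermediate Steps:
X(d, q) = -134 (X(d, q) = 4 - 138 = -134)
t = -5949 (t = (-5226 - 1*589) - 134 = (-5226 - 589) - 134 = -5815 - 134 = -5949)
(-3017/(-4310) + 15621/(-9325)) + t = (-3017/(-4310) + 15621/(-9325)) - 5949 = (-3017*(-1/4310) + 15621*(-1/9325)) - 5949 = (7/10 - 15621/9325) - 5949 = -18187/18650 - 5949 = -110967037/18650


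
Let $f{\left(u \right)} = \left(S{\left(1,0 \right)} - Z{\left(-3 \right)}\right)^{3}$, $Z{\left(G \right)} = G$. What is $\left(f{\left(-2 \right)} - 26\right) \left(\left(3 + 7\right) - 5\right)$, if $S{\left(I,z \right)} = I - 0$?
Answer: $190$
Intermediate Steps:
$S{\left(I,z \right)} = I$ ($S{\left(I,z \right)} = I + 0 = I$)
$f{\left(u \right)} = 64$ ($f{\left(u \right)} = \left(1 - -3\right)^{3} = \left(1 + 3\right)^{3} = 4^{3} = 64$)
$\left(f{\left(-2 \right)} - 26\right) \left(\left(3 + 7\right) - 5\right) = \left(64 - 26\right) \left(\left(3 + 7\right) - 5\right) = 38 \left(10 - 5\right) = 38 \cdot 5 = 190$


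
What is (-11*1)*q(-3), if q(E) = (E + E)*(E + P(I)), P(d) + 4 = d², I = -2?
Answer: -198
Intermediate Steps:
P(d) = -4 + d²
q(E) = 2*E² (q(E) = (E + E)*(E + (-4 + (-2)²)) = (2*E)*(E + (-4 + 4)) = (2*E)*(E + 0) = (2*E)*E = 2*E²)
(-11*1)*q(-3) = (-11*1)*(2*(-3)²) = -22*9 = -11*18 = -198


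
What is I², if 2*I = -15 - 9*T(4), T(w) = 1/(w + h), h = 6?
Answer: 25281/400 ≈ 63.203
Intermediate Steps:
T(w) = 1/(6 + w) (T(w) = 1/(w + 6) = 1/(6 + w))
I = -159/20 (I = (-15 - 9/(6 + 4))/2 = (-15 - 9/10)/2 = (½)*(-159/10) = -159/20 ≈ -7.9500)
I² = (-159/20)² = 25281/400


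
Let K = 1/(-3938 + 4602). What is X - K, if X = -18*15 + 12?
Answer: -171313/664 ≈ -258.00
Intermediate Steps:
X = -258 (X = -270 + 12 = -258)
K = 1/664 ≈ 0.0015060
X - K = -258 - 1*1/664 = -258 - 1/664 = -171313/664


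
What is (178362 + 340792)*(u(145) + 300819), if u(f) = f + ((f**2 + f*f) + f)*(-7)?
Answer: 2906743246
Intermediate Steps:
u(f) = -14*f**2 - 6*f (u(f) = f + ((f**2 + f**2) + f)*(-7) = f + (2*f**2 + f)*(-7) = f + (f + 2*f**2)*(-7) = f + (-14*f**2 - 7*f) = -14*f**2 - 6*f)
(178362 + 340792)*(u(145) + 300819) = (178362 + 340792)*(-2*145*(3 + 7*145) + 300819) = 519154*(-2*145*(3 + 1015) + 300819) = 519154*(-2*145*1018 + 300819) = 519154*(-295220 + 300819) = 519154*5599 = 2906743246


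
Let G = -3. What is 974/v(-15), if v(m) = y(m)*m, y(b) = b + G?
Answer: 487/135 ≈ 3.6074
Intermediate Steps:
y(b) = -3 + b (y(b) = b - 3 = -3 + b)
v(m) = m*(-3 + m) (v(m) = (-3 + m)*m = m*(-3 + m))
974/v(-15) = 974/((-15*(-3 - 15))) = 974/((-15*(-18))) = 974/270 = 974*(1/270) = 487/135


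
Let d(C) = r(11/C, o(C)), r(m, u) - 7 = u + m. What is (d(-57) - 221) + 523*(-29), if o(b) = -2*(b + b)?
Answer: -863732/57 ≈ -15153.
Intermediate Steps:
o(b) = -4*b
r(m, u) = 7 + m + u (r(m, u) = 7 + (u + m) = 7 + (m + u) = 7 + m + u)
d(C) = 7 - 4*C + 11/C (d(C) = 7 + 11/C - 4*C = 7 - 4*C + 11/C)
(d(-57) - 221) + 523*(-29) = ((7 - 4*(-57) + 11/(-57)) - 221) + 523*(-29) = ((7 + 228 + 11*(-1/57)) - 221) - 15167 = ((7 + 228 - 11/57) - 221) - 15167 = (13384/57 - 221) - 15167 = 787/57 - 15167 = -863732/57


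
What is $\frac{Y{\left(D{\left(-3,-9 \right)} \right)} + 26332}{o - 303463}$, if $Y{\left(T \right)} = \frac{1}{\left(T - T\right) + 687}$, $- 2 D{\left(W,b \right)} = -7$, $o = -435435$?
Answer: $- \frac{18090085}{507622926} \approx -0.035637$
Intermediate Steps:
$D{\left(W,b \right)} = \frac{7}{2}$ ($D{\left(W,b \right)} = \left(- \frac{1}{2}\right) \left(-7\right) = \frac{7}{2}$)
$Y{\left(T \right)} = \frac{1}{687}$ ($Y{\left(T \right)} = \frac{1}{0 + 687} = \frac{1}{687}$)
$\frac{Y{\left(D{\left(-3,-9 \right)} \right)} + 26332}{o - 303463} = \frac{\frac{1}{687} + 26332}{-435435 - 303463} = \frac{18090085}{687 \left(-738898\right)} = \frac{18090085}{687} \left(- \frac{1}{738898}\right) = - \frac{18090085}{507622926}$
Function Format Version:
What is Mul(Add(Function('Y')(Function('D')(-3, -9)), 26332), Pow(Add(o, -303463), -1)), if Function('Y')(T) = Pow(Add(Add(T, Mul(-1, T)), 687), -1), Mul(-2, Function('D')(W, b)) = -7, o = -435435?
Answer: Rational(-18090085, 507622926) ≈ -0.035637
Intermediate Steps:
Function('D')(W, b) = Rational(7, 2) (Function('D')(W, b) = Mul(Rational(-1, 2), -7) = Rational(7, 2))
Function('Y')(T) = Rational(1, 687) (Function('Y')(T) = Pow(Add(0, 687), -1) = Pow(687, -1) = Rational(1, 687))
Mul(Add(Function('Y')(Function('D')(-3, -9)), 26332), Pow(Add(o, -303463), -1)) = Mul(Add(Rational(1, 687), 26332), Pow(Add(-435435, -303463), -1)) = Mul(Rational(18090085, 687), Pow(-738898, -1)) = Mul(Rational(18090085, 687), Rational(-1, 738898)) = Rational(-18090085, 507622926)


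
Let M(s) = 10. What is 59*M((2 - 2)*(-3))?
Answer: 590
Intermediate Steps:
59*M((2 - 2)*(-3)) = 59*10 = 590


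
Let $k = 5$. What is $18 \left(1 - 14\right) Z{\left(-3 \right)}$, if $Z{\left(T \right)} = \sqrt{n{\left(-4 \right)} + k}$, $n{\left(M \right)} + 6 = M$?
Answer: $- 234 i \sqrt{5} \approx - 523.24 i$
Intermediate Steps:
$n{\left(M \right)} = -6 + M$
$Z{\left(T \right)} = i \sqrt{5}$ ($Z{\left(T \right)} = \sqrt{\left(-6 - 4\right) + 5} = \sqrt{-10 + 5} = \sqrt{-5} = i \sqrt{5}$)
$18 \left(1 - 14\right) Z{\left(-3 \right)} = 18 \left(1 - 14\right) i \sqrt{5} = 18 \left(-13\right) i \sqrt{5} = - 234 i \sqrt{5}$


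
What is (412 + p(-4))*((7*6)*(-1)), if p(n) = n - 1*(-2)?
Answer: -17220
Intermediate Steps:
p(n) = 2 + n (p(n) = n + 2 = 2 + n)
(412 + p(-4))*((7*6)*(-1)) = (412 + (2 - 4))*((7*6)*(-1)) = (412 - 2)*(42*(-1)) = 410*(-42) = -17220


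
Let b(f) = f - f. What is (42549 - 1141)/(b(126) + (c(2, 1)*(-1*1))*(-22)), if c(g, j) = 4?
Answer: 5176/11 ≈ 470.55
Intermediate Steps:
b(f) = 0
(42549 - 1141)/(b(126) + (c(2, 1)*(-1*1))*(-22)) = (42549 - 1141)/(0 + (4*(-1*1))*(-22)) = 41408/(0 + (4*(-1))*(-22)) = 41408/(0 - 4*(-22)) = 41408/(0 + 88) = 41408/88 = 41408*(1/88) = 5176/11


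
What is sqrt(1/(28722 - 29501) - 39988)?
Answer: I*sqrt(24266358687)/779 ≈ 199.97*I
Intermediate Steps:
sqrt(1/(28722 - 29501) - 39988) = sqrt(1/(-779) - 39988) = sqrt(-1/779 - 39988) = sqrt(-31150653/779) = I*sqrt(24266358687)/779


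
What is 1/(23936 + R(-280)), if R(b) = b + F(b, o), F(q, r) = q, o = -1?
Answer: 1/23376 ≈ 4.2779e-5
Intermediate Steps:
R(b) = 2*b (R(b) = b + b = 2*b)
1/(23936 + R(-280)) = 1/(23936 + 2*(-280)) = 1/(23936 - 560) = 1/23376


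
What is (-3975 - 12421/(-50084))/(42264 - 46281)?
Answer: 199071479/201187428 ≈ 0.98948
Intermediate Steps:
(-3975 - 12421/(-50084))/(42264 - 46281) = (-3975 - 12421*(-1/50084))/(-4017) = (-3975 + 12421/50084)*(-1/4017) = -199071479/50084*(-1/4017) = 199071479/201187428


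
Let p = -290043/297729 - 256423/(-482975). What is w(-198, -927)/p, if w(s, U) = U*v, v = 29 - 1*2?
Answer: 399895740958275/7082106062 ≈ 56466.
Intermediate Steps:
v = 27 (v = 29 - 2 = 27)
w(s, U) = 27*U (w(s, U) = U*27 = 27*U)
p = -7082106062/15977295975 (p = -290043*1/297729 - 256423*(-1/482975) = -32227/33081 + 256423/482975 = -7082106062/15977295975 ≈ -0.44326)
w(-198, -927)/p = (27*(-927))/(-7082106062/15977295975) = -25029*(-15977295975/7082106062) = 399895740958275/7082106062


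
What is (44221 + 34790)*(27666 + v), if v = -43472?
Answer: -1248847866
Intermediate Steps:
(44221 + 34790)*(27666 + v) = (44221 + 34790)*(27666 - 43472) = 79011*(-15806) = -1248847866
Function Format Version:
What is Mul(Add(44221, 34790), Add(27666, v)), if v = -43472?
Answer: -1248847866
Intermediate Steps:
Mul(Add(44221, 34790), Add(27666, v)) = Mul(Add(44221, 34790), Add(27666, -43472)) = Mul(79011, -15806) = -1248847866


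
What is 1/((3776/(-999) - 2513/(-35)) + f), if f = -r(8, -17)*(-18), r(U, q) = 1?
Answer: 4995/429671 ≈ 0.011625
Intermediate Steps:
f = 18 (f = -1*1*(-18) = -1*(-18) = 18)
1/((3776/(-999) - 2513/(-35)) + f) = 1/((3776/(-999) - 2513/(-35)) + 18) = 1/((3776*(-1/999) - 2513*(-1/35)) + 18) = 1/((-3776/999 + 359/5) + 18) = 1/(339761/4995 + 18) = 1/(429671/4995) = 4995/429671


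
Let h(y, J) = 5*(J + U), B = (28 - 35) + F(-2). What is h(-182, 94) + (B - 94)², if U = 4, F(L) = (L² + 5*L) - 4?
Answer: 12811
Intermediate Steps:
F(L) = -4 + L² + 5*L
B = -17 (B = (28 - 35) + (-4 + (-2)² + 5*(-2)) = -7 + (-4 + 4 - 10) = -7 - 10 = -17)
h(y, J) = 20 + 5*J (h(y, J) = 5*(J + 4) = 5*(4 + J) = 20 + 5*J)
h(-182, 94) + (B - 94)² = (20 + 5*94) + (-17 - 94)² = (20 + 470) + (-111)² = 490 + 12321 = 12811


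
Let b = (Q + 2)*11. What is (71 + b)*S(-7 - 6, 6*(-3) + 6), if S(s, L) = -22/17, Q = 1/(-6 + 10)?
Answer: -4213/34 ≈ -123.91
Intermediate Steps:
Q = 1/4 ≈ 0.25000
S(s, L) = -22/17 (S(s, L) = -22*1/17 = -22/17)
b = 99/4 (b = (1/4 + 2)*11 = (9/4)*11 = 99/4 ≈ 24.750)
(71 + b)*S(-7 - 6, 6*(-3) + 6) = (71 + 99/4)*(-22/17) = (383/4)*(-22/17) = -4213/34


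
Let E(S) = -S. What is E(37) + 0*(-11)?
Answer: -37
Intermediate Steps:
E(37) + 0*(-11) = -1*37 + 0*(-11) = -37 + 0 = -37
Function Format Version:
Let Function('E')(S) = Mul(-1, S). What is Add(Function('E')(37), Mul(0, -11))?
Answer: -37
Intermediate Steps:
Add(Function('E')(37), Mul(0, -11)) = Add(Mul(-1, 37), Mul(0, -11)) = Add(-37, 0) = -37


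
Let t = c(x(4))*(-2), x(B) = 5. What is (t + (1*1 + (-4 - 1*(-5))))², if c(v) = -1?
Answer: 16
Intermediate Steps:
t = 2 (t = -1*(-2) = 2)
(t + (1*1 + (-4 - 1*(-5))))² = (2 + (1*1 + (-4 - 1*(-5))))² = (2 + (1 + (-4 + 5)))² = (2 + (1 + 1))² = (2 + 2)² = 4² = 16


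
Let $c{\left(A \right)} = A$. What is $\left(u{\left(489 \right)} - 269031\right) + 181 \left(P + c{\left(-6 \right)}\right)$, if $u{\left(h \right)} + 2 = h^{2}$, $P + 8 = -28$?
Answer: $-37514$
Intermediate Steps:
$P = -36$ ($P = -8 - 28 = -36$)
$u{\left(h \right)} = -2 + h^{2}$
$\left(u{\left(489 \right)} - 269031\right) + 181 \left(P + c{\left(-6 \right)}\right) = \left(\left(-2 + 489^{2}\right) - 269031\right) + 181 \left(-36 - 6\right) = \left(\left(-2 + 239121\right) - 269031\right) + 181 \left(-42\right) = \left(239119 - 269031\right) - 7602 = -29912 - 7602 = -37514$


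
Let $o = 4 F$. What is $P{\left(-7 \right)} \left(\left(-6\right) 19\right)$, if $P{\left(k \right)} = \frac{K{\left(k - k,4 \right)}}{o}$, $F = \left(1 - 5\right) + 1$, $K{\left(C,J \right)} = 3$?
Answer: $\frac{57}{2} \approx 28.5$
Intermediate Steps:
$F = -3$ ($F = -4 + 1 = -3$)
$o = -12$ ($o = 4 \left(-3\right) = -12$)
$P{\left(k \right)} = - \frac{1}{4}$ ($P{\left(k \right)} = \frac{3}{-12} = 3 \left(- \frac{1}{12}\right) = - \frac{1}{4}$)
$P{\left(-7 \right)} \left(\left(-6\right) 19\right) = - \frac{\left(-6\right) 19}{4} = \left(- \frac{1}{4}\right) \left(-114\right) = \frac{57}{2}$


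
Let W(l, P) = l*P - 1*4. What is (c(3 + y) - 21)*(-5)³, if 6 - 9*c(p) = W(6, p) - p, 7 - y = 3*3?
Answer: 23000/9 ≈ 2555.6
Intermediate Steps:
y = -2 (y = 7 - 3*3 = 7 - 1*9 = 7 - 9 = -2)
W(l, P) = -4 + P*l (W(l, P) = P*l - 4 = -4 + P*l)
c(p) = 10/9 - 5*p/9 (c(p) = ⅔ - ((-4 + p*6) - p)/9 = ⅔ - ((-4 + 6*p) - p)/9 = ⅔ - (-4 + 5*p)/9 = ⅔ + (4/9 - 5*p/9) = 10/9 - 5*p/9)
(c(3 + y) - 21)*(-5)³ = ((10/9 - 5*(3 - 2)/9) - 21)*(-5)³ = ((10/9 - 5/9*1) - 21)*(-125) = ((10/9 - 5/9) - 21)*(-125) = (5/9 - 21)*(-125) = -184/9*(-125) = 23000/9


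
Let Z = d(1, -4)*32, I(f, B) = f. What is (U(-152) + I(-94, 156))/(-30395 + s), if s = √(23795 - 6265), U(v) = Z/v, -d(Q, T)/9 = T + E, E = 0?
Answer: 11732470/3510586281 + 386*√17530/3510586281 ≈ 0.0033566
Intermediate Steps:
d(Q, T) = -9*T (d(Q, T) = -9*(T + 0) = -9*T)
Z = 1152 (Z = -9*(-4)*32 = 36*32 = 1152)
U(v) = 1152/v
s = √17530 ≈ 132.40
(U(-152) + I(-94, 156))/(-30395 + s) = (1152/(-152) - 94)/(-30395 + √17530) = (1152*(-1/152) - 94)/(-30395 + √17530) = (-144/19 - 94)/(-30395 + √17530) = -1930/(19*(-30395 + √17530))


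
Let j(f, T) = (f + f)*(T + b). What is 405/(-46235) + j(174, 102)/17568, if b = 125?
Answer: 60754417/13537608 ≈ 4.4878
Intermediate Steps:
j(f, T) = 2*f*(125 + T) (j(f, T) = (f + f)*(T + 125) = (2*f)*(125 + T) = 2*f*(125 + T))
405/(-46235) + j(174, 102)/17568 = 405/(-46235) + (2*174*(125 + 102))/17568 = 405*(-1/46235) + (2*174*227)*(1/17568) = -81/9247 + 78996*(1/17568) = -81/9247 + 6583/1464 = 60754417/13537608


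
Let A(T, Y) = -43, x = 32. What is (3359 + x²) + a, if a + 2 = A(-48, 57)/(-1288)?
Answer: 5642771/1288 ≈ 4381.0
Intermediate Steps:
a = -2533/1288 (a = -2 - 43/(-1288) = -2 - 43*(-1/1288) = -2 + 43/1288 = -2533/1288 ≈ -1.9666)
(3359 + x²) + a = (3359 + 32²) - 2533/1288 = (3359 + 1024) - 2533/1288 = 4383 - 2533/1288 = 5642771/1288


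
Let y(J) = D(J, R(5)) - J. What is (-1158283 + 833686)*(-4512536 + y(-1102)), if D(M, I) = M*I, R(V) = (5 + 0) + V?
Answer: 1467975001038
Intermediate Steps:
R(V) = 5 + V
D(M, I) = I*M
y(J) = 9*J (y(J) = (5 + 5)*J - J = 10*J - J = 9*J)
(-1158283 + 833686)*(-4512536 + y(-1102)) = (-1158283 + 833686)*(-4512536 + 9*(-1102)) = -324597*(-4512536 - 9918) = -324597*(-4522454) = 1467975001038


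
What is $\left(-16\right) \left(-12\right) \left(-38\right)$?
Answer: $-7296$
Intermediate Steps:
$\left(-16\right) \left(-12\right) \left(-38\right) = 192 \left(-38\right) = -7296$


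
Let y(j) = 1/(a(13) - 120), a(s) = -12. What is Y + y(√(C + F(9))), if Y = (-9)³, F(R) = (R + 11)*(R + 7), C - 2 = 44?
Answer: -96229/132 ≈ -729.01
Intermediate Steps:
C = 46 (C = 2 + 44 = 46)
F(R) = (7 + R)*(11 + R) (F(R) = (11 + R)*(7 + R) = (7 + R)*(11 + R))
y(j) = -1/132 (y(j) = 1/(-12 - 120) = 1/(-132) = -1/132)
Y = -729
Y + y(√(C + F(9))) = -729 - 1/132 = -96229/132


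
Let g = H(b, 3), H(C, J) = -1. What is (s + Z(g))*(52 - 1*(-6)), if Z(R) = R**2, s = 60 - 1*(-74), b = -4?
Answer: 7830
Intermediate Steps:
s = 134 (s = 60 + 74 = 134)
g = -1
(s + Z(g))*(52 - 1*(-6)) = (134 + (-1)**2)*(52 - 1*(-6)) = (134 + 1)*(52 + 6) = 135*58 = 7830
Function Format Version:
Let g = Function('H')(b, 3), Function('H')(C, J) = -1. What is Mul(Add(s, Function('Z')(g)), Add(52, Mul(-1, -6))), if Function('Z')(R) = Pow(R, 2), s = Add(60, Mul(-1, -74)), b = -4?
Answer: 7830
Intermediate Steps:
s = 134 (s = Add(60, 74) = 134)
g = -1
Mul(Add(s, Function('Z')(g)), Add(52, Mul(-1, -6))) = Mul(Add(134, Pow(-1, 2)), Add(52, Mul(-1, -6))) = Mul(Add(134, 1), Add(52, 6)) = Mul(135, 58) = 7830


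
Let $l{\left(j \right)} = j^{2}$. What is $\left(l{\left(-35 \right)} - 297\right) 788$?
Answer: $731264$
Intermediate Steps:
$\left(l{\left(-35 \right)} - 297\right) 788 = \left(\left(-35\right)^{2} - 297\right) 788 = \left(1225 - 297\right) 788 = 928 \cdot 788 = 731264$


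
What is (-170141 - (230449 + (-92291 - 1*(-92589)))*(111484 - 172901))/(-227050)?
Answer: -7085809179/113525 ≈ -62416.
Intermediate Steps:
(-170141 - (230449 + (-92291 - 1*(-92589)))*(111484 - 172901))/(-227050) = (-170141 - (230449 + (-92291 + 92589))*(-61417))*(-1/227050) = (-170141 - (230449 + 298)*(-61417))*(-1/227050) = (-170141 - 230747*(-61417))*(-1/227050) = (-170141 - 1*(-14171788499))*(-1/227050) = (-170141 + 14171788499)*(-1/227050) = 14171618358*(-1/227050) = -7085809179/113525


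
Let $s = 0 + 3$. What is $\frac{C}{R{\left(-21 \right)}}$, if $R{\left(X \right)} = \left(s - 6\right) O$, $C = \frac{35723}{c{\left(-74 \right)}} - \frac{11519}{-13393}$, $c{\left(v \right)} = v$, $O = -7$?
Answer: $- \frac{477585733}{20812722} \approx -22.947$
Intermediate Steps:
$s = 3$
$C = - \frac{477585733}{991082}$ ($C = \frac{35723}{-74} - \frac{11519}{-13393} = 35723 \left(- \frac{1}{74}\right) - - \frac{11519}{13393} = - \frac{35723}{74} + \frac{11519}{13393} = - \frac{477585733}{991082} \approx -481.88$)
$R{\left(X \right)} = 21$ ($R{\left(X \right)} = \left(3 - 6\right) \left(-7\right) = \left(-3\right) \left(-7\right) = 21$)
$\frac{C}{R{\left(-21 \right)}} = - \frac{477585733}{991082 \cdot 21} = \left(- \frac{477585733}{991082}\right) \frac{1}{21} = - \frac{477585733}{20812722}$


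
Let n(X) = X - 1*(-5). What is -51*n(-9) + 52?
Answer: 256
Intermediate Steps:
n(X) = 5 + X (n(X) = X + 5 = 5 + X)
-51*n(-9) + 52 = -51*(5 - 9) + 52 = -51*(-4) + 52 = 204 + 52 = 256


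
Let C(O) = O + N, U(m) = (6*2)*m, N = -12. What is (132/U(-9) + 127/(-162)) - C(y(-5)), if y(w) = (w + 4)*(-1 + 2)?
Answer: 1781/162 ≈ 10.994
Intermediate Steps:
U(m) = 12*m
y(w) = 4 + w (y(w) = (4 + w)*1 = 4 + w)
C(O) = -12 + O (C(O) = O - 12 = -12 + O)
(132/U(-9) + 127/(-162)) - C(y(-5)) = (132/((12*(-9))) + 127/(-162)) - (-12 + (4 - 5)) = (132/(-108) + 127*(-1/162)) - (-12 - 1) = (132*(-1/108) - 127/162) - 1*(-13) = (-11/9 - 127/162) + 13 = -325/162 + 13 = 1781/162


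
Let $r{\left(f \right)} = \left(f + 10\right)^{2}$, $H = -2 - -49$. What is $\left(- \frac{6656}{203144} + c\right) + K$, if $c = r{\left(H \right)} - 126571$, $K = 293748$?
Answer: $\frac{4327626586}{25393} \approx 1.7043 \cdot 10^{5}$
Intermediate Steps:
$H = 47$ ($H = -2 + 49 = 47$)
$r{\left(f \right)} = \left(10 + f\right)^{2}$
$c = -123322$ ($c = \left(10 + 47\right)^{2} - 126571 = 57^{2} - 126571 = 3249 - 126571 = -123322$)
$\left(- \frac{6656}{203144} + c\right) + K = \left(- \frac{6656}{203144} - 123322\right) + 293748 = \left(\left(-6656\right) \frac{1}{203144} - 123322\right) + 293748 = \left(- \frac{832}{25393} - 123322\right) + 293748 = - \frac{3131516378}{25393} + 293748 = \frac{4327626586}{25393}$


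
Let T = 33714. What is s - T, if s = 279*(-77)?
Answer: -55197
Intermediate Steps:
s = -21483
s - T = -21483 - 1*33714 = -21483 - 33714 = -55197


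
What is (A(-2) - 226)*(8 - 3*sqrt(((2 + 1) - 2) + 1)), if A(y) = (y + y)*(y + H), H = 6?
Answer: -1936 + 726*sqrt(2) ≈ -909.28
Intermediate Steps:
A(y) = 2*y*(6 + y) (A(y) = (y + y)*(y + 6) = (2*y)*(6 + y) = 2*y*(6 + y))
(A(-2) - 226)*(8 - 3*sqrt(((2 + 1) - 2) + 1)) = (2*(-2)*(6 - 2) - 226)*(8 - 3*sqrt(((2 + 1) - 2) + 1)) = (2*(-2)*4 - 226)*(8 - 3*sqrt((3 - 2) + 1)) = (-16 - 226)*(8 - 3*sqrt(1 + 1)) = -242*(8 - 3*sqrt(2)) = -1936 + 726*sqrt(2)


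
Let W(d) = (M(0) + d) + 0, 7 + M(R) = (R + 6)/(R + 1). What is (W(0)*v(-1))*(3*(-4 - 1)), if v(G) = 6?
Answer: 90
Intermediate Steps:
M(R) = -7 + (6 + R)/(1 + R) (M(R) = -7 + (R + 6)/(R + 1) = -7 + (6 + R)/(1 + R))
W(d) = -1 + d (W(d) = ((-1 - 6*0)/(1 + 0) + d) + 0 = ((-1 + 0)/1 + d) + 0 = (1*(-1) + d) + 0 = (-1 + d) + 0 = -1 + d)
(W(0)*v(-1))*(3*(-4 - 1)) = ((-1 + 0)*6)*(3*(-4 - 1)) = (-1*6)*(3*(-5)) = -6*(-15) = 90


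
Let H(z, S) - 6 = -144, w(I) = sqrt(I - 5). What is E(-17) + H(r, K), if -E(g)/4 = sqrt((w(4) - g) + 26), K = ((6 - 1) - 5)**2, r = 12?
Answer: -138 - 4*sqrt(43 + I) ≈ -164.23 - 0.30498*I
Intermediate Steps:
w(I) = sqrt(-5 + I)
K = 0 (K = (5 - 5)**2 = 0**2 = 0)
H(z, S) = -138 (H(z, S) = 6 - 144 = -138)
E(g) = -4*sqrt(26 + I - g) (E(g) = -4*sqrt((sqrt(-5 + 4) - g) + 26) = -4*sqrt((sqrt(-1) - g) + 26) = -4*sqrt((I - g) + 26) = -4*sqrt(26 + I - g))
E(-17) + H(r, K) = -4*sqrt(26 + I - 1*(-17)) - 138 = -4*sqrt(26 + I + 17) - 138 = -4*sqrt(43 + I) - 138 = -138 - 4*sqrt(43 + I)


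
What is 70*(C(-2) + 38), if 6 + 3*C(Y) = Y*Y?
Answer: 7840/3 ≈ 2613.3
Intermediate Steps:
C(Y) = -2 + Y²/3 (C(Y) = -2 + (Y*Y)/3 = -2 + Y²/3)
70*(C(-2) + 38) = 70*((-2 + (⅓)*(-2)²) + 38) = 70*((-2 + (⅓)*4) + 38) = 70*((-2 + 4/3) + 38) = 70*(-⅔ + 38) = 70*(112/3) = 7840/3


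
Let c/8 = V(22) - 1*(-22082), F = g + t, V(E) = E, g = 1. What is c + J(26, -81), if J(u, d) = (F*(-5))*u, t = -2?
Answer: 176962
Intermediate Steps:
F = -1 (F = 1 - 2 = -1)
J(u, d) = 5*u (J(u, d) = (-1*(-5))*u = 5*u)
c = 176832 (c = 8*(22 - 1*(-22082)) = 8*(22 + 22082) = 8*22104 = 176832)
c + J(26, -81) = 176832 + 5*26 = 176832 + 130 = 176962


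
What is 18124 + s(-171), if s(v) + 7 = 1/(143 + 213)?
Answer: 6449653/356 ≈ 18117.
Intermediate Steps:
s(v) = -2491/356 (s(v) = -7 + 1/(143 + 213) = -7 + 1/356 = -2491/356)
18124 + s(-171) = 18124 - 2491/356 = 6449653/356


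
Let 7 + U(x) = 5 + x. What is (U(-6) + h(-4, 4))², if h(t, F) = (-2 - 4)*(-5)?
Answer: 484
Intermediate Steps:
h(t, F) = 30 (h(t, F) = -6*(-5) = 30)
U(x) = -2 + x (U(x) = -7 + (5 + x) = -2 + x)
(U(-6) + h(-4, 4))² = ((-2 - 6) + 30)² = (-8 + 30)² = 22² = 484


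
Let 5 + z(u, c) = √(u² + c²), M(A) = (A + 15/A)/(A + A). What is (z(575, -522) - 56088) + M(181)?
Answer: -1837646385/32761 + √603109 ≈ -55316.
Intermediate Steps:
M(A) = (A + 15/A)/(2*A) (M(A) = (A + 15/A)/((2*A)) = (A + 15/A)*(1/(2*A)) = (A + 15/A)/(2*A))
z(u, c) = -5 + √(c² + u²) (z(u, c) = -5 + √(u² + c²) = -5 + √(c² + u²))
(z(575, -522) - 56088) + M(181) = ((-5 + √((-522)² + 575²)) - 56088) + (½)*(15 + 181²)/181² = ((-5 + √(272484 + 330625)) - 56088) + (½)*(1/32761)*(15 + 32761) = ((-5 + √603109) - 56088) + (½)*(1/32761)*32776 = (-56093 + √603109) + 16388/32761 = -1837646385/32761 + √603109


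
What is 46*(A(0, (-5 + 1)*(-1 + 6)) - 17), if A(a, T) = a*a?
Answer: -782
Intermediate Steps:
A(a, T) = a**2
46*(A(0, (-5 + 1)*(-1 + 6)) - 17) = 46*(0**2 - 17) = 46*(0 - 17) = 46*(-17) = -782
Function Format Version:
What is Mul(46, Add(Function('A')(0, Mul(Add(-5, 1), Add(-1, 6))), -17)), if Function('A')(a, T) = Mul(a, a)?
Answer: -782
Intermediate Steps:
Function('A')(a, T) = Pow(a, 2)
Mul(46, Add(Function('A')(0, Mul(Add(-5, 1), Add(-1, 6))), -17)) = Mul(46, Add(Pow(0, 2), -17)) = Mul(46, Add(0, -17)) = Mul(46, -17) = -782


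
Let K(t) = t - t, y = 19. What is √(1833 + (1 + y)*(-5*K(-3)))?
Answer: √1833 ≈ 42.814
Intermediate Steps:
K(t) = 0
√(1833 + (1 + y)*(-5*K(-3))) = √(1833 + (1 + 19)*(-5*0)) = √(1833 + 20*0) = √(1833 + 0) = √1833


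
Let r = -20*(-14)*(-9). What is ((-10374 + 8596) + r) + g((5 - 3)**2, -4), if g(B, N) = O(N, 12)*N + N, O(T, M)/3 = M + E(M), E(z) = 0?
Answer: -4446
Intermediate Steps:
r = -2520 (r = 280*(-9) = -2520)
O(T, M) = 3*M (O(T, M) = 3*(M + 0) = 3*M)
g(B, N) = 37*N (g(B, N) = (3*12)*N + N = 36*N + N = 37*N)
((-10374 + 8596) + r) + g((5 - 3)**2, -4) = ((-10374 + 8596) - 2520) + 37*(-4) = (-1778 - 2520) - 148 = -4298 - 148 = -4446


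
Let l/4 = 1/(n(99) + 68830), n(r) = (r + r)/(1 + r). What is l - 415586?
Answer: -1430280361814/3441599 ≈ -4.1559e+5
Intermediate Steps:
n(r) = 2*r/(1 + r) (n(r) = (2*r)/(1 + r) = 2*r/(1 + r))
l = 200/3441599 (l = 4/(2*99/(1 + 99) + 68830) = 4/(2*99/100 + 68830) = 4/(2*99*(1/100) + 68830) = 4/(99/50 + 68830) = 4/(3441599/50) = 4*(50/3441599) = 200/3441599 ≈ 5.8113e-5)
l - 415586 = 200/3441599 - 415586 = -1430280361814/3441599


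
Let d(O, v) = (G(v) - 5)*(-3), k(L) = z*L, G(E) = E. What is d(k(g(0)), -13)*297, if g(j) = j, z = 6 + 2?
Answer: 16038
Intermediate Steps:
z = 8
k(L) = 8*L
d(O, v) = 15 - 3*v (d(O, v) = (v - 5)*(-3) = (-5 + v)*(-3) = 15 - 3*v)
d(k(g(0)), -13)*297 = (15 - 3*(-13))*297 = (15 + 39)*297 = 54*297 = 16038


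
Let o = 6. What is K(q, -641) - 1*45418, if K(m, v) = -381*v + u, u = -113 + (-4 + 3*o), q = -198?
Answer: 198704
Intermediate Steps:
u = -99 (u = -113 + (-4 + 3*6) = -113 + (-4 + 18) = -113 + 14 = -99)
K(m, v) = -99 - 381*v (K(m, v) = -381*v - 99 = -99 - 381*v)
K(q, -641) - 1*45418 = (-99 - 381*(-641)) - 1*45418 = (-99 + 244221) - 45418 = 244122 - 45418 = 198704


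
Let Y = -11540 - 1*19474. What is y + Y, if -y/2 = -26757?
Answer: 22500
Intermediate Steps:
Y = -31014 (Y = -11540 - 19474 = -31014)
y = 53514 (y = -2*(-26757) = 53514)
y + Y = 53514 - 31014 = 22500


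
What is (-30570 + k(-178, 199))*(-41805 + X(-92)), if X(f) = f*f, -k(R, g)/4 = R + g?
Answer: 1022035014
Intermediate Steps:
k(R, g) = -4*R - 4*g (k(R, g) = -4*(R + g) = -4*R - 4*g)
X(f) = f²
(-30570 + k(-178, 199))*(-41805 + X(-92)) = (-30570 + (-4*(-178) - 4*199))*(-41805 + (-92)²) = (-30570 + (712 - 796))*(-41805 + 8464) = (-30570 - 84)*(-33341) = -30654*(-33341) = 1022035014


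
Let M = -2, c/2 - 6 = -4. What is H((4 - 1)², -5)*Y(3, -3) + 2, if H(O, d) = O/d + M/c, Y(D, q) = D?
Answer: -49/10 ≈ -4.9000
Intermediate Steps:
c = 4 (c = 12 + 2*(-4) = 12 - 8 = 4)
H(O, d) = -½ + O/d (H(O, d) = O/d - 2/4 = O/d - 2*¼ = O/d - ½ = -½ + O/d)
H((4 - 1)², -5)*Y(3, -3) + 2 = (((4 - 1)² - ½*(-5))/(-5))*3 + 2 = -(3² + 5/2)/5*3 + 2 = -(9 + 5/2)/5*3 + 2 = -⅕*23/2*3 + 2 = -23/10*3 + 2 = -69/10 + 2 = -49/10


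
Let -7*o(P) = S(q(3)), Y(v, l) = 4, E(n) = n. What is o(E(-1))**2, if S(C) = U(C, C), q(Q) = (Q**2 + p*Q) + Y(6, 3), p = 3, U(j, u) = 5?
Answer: 25/49 ≈ 0.51020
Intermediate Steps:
q(Q) = 4 + Q**2 + 3*Q (q(Q) = (Q**2 + 3*Q) + 4 = 4 + Q**2 + 3*Q)
S(C) = 5
o(P) = -5/7 (o(P) = -1/7*5 = -5/7)
o(E(-1))**2 = (-5/7)**2 = 25/49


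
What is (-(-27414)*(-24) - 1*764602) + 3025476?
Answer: 1602938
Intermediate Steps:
(-(-27414)*(-24) - 1*764602) + 3025476 = (-4569*144 - 764602) + 3025476 = (-657936 - 764602) + 3025476 = -1422538 + 3025476 = 1602938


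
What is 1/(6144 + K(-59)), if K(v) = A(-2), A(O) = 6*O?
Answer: 1/6132 ≈ 0.00016308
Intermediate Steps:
K(v) = -12 (K(v) = 6*(-2) = -12)
1/(6144 + K(-59)) = 1/(6144 - 12) = 1/6132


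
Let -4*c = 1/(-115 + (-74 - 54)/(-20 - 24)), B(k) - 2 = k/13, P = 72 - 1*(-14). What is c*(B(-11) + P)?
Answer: 12463/64116 ≈ 0.19438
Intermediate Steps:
P = 86 (P = 72 + 14 = 86)
B(k) = 2 + k/13
c = 11/4932 (c = -1/(4*(-115 + (-74 - 54)/(-20 - 24))) = -1/(4*(-115 - 128/(-44))) = -1/(4*(-115 - 128*(-1/44))) = -1/(4*(-115 + 32/11)) = -1/(4*(-1233/11)) = -¼*(-11/1233) = 11/4932 ≈ 0.0022303)
c*(B(-11) + P) = 11*((2 + (1/13)*(-11)) + 86)/4932 = 11*((2 - 11/13) + 86)/4932 = 11*(15/13 + 86)/4932 = (11/4932)*(1133/13) = 12463/64116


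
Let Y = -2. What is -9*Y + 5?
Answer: 23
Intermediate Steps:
-9*Y + 5 = -9*(-2) + 5 = 18 + 5 = 23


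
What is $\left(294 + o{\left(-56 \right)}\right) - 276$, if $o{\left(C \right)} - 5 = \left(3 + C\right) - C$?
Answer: $26$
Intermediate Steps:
$o{\left(C \right)} = 8$ ($o{\left(C \right)} = 5 + \left(\left(3 + C\right) - C\right) = 5 + 3 = 8$)
$\left(294 + o{\left(-56 \right)}\right) - 276 = \left(294 + 8\right) - 276 = 302 - 276 = 26$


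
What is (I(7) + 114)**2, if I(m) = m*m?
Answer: 26569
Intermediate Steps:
I(m) = m**2
(I(7) + 114)**2 = (7**2 + 114)**2 = (49 + 114)**2 = 163**2 = 26569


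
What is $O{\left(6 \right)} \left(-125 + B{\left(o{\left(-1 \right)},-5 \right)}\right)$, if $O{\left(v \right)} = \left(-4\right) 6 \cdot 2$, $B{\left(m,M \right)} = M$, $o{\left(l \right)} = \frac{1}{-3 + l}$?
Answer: $6240$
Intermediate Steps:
$O{\left(v \right)} = -48$ ($O{\left(v \right)} = \left(-24\right) 2 = -48$)
$O{\left(6 \right)} \left(-125 + B{\left(o{\left(-1 \right)},-5 \right)}\right) = - 48 \left(-125 - 5\right) = \left(-48\right) \left(-130\right) = 6240$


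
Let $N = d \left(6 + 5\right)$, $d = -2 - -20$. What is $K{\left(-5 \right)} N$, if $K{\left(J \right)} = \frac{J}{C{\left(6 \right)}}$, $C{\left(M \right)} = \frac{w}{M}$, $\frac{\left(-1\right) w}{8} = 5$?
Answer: $\frac{297}{2} \approx 148.5$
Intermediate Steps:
$w = -40$ ($w = \left(-8\right) 5 = -40$)
$C{\left(M \right)} = - \frac{40}{M}$
$d = 18$ ($d = -2 + 20 = 18$)
$K{\left(J \right)} = - \frac{3 J}{20}$ ($K{\left(J \right)} = \frac{J}{\left(-40\right) \frac{1}{6}} = \frac{J}{- \frac{20}{3}} = J \left(- \frac{3}{20}\right) = - \frac{3 J}{20}$)
$N = 198$ ($N = 18 \left(6 + 5\right) = 18 \cdot 11 = 198$)
$K{\left(-5 \right)} N = \left(- \frac{3}{20}\right) \left(-5\right) 198 = \frac{3}{4} \cdot 198 = \frac{297}{2}$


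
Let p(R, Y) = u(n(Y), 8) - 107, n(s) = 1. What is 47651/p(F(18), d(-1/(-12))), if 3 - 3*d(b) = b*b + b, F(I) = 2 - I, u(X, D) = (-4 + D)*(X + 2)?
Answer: -47651/95 ≈ -501.59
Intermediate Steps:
u(X, D) = (-4 + D)*(2 + X)
d(b) = 1 - b/3 - b**2/3 (d(b) = 1 - (b*b + b)/3 = 1 - (b**2 + b)/3 = 1 - (b + b**2)/3 = 1 + (-b/3 - b**2/3) = 1 - b/3 - b**2/3)
p(R, Y) = -95 (p(R, Y) = (-8 - 4*1 + 2*8 + 8*1) - 107 = (-8 - 4 + 16 + 8) - 107 = 12 - 107 = -95)
47651/p(F(18), d(-1/(-12))) = 47651/(-95) = 47651*(-1/95) = -47651/95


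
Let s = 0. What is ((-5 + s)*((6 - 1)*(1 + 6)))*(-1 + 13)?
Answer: -2100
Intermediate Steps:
((-5 + s)*((6 - 1)*(1 + 6)))*(-1 + 13) = ((-5 + 0)*((6 - 1)*(1 + 6)))*(-1 + 13) = -25*7*12 = -5*35*12 = -175*12 = -2100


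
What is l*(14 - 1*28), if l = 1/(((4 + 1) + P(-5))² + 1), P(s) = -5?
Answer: -14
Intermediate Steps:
l = 1 (l = 1/(((4 + 1) - 5)² + 1) = 1/((5 - 5)² + 1) = 1/(0² + 1) = 1/(0 + 1) = 1/1 = 1)
l*(14 - 1*28) = 1*(14 - 1*28) = 1*(14 - 28) = 1*(-14) = -14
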